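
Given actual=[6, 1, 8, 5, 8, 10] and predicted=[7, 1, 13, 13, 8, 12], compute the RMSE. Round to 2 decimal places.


MSE = 15.6667. RMSE = sqrt(15.6667) = 3.96.

3.96


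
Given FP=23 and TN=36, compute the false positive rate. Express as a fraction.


FPR = FP / (FP + TN) = 23 / 59 = 23/59.

23/59


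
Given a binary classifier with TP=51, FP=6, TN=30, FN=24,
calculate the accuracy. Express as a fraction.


Accuracy = (TP + TN) / (TP + TN + FP + FN) = (51 + 30) / 111 = 27/37.

27/37


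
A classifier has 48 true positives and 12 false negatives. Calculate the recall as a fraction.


Recall = TP / (TP + FN) = 48 / 60 = 4/5.

4/5


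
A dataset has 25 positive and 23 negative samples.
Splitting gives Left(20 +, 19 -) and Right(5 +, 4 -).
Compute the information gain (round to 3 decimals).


H(parent) = 0.9987. H(left) = 0.9995, H(right) = 0.9911. Weighted = (39/48)*0.9995 + (9/48)*0.9911 = 0.9979. IG = 0.9987 - 0.9979 = 0.0008, which rounds to 0.001.

0.001


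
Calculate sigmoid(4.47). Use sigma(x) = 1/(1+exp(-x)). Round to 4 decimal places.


sigma(4.47) = 1/(1+e^(-4.47)) = 1/(1+0.011447) = 1/1.011447 = 0.9887.

0.9887


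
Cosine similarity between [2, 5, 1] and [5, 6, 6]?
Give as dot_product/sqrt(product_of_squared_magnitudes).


dot = 46. |a|^2 = 30, |b|^2 = 97. cos = 46/sqrt(2910).

46/sqrt(2910)


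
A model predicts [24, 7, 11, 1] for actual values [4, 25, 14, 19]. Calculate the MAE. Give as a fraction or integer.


MAE = (1/4) * (|4-24|=20 + |25-7|=18 + |14-11|=3 + |19-1|=18). Sum = 59. MAE = 59/4.

59/4


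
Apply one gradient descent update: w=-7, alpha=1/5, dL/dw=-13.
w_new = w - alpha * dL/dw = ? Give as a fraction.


w_new = -7 - 1/5 * -13 = -7 - -13/5 = -22/5.

-22/5


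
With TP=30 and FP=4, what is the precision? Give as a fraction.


Precision = TP / (TP + FP) = 30 / 34 = 15/17.

15/17


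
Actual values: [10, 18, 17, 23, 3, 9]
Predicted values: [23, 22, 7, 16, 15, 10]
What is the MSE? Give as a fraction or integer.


MSE = (1/6) * ((10-23)^2=169 + (18-22)^2=16 + (17-7)^2=100 + (23-16)^2=49 + (3-15)^2=144 + (9-10)^2=1). Sum = 479. MSE = 479/6.

479/6


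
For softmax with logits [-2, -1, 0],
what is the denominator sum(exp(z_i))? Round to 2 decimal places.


Denom = e^-2=0.1353 + e^-1=0.3679 + e^0=1.0000. Sum = 1.5032, which rounds to 1.50.

1.50


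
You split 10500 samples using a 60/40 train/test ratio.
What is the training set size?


Test set = 10500 * 40% = 4200. Training set = 10500 - 4200 = 6300.

6300


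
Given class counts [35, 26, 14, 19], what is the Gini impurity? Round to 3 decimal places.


Total = 94. Proportions: 35/94, 26/94, 14/94, 19/94. sum(p_i^2) = 0.2782. Gini = 1 - 0.2782 = 0.7218, which rounds to 0.722.

0.722


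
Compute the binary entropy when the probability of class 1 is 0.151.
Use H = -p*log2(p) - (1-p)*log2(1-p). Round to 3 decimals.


H = -0.151*log2(0.151) - 0.849*log2(0.849) = 0.612.

0.612


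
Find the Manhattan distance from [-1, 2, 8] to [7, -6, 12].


d = sum of absolute differences: |-1-7|=8 + |2--6|=8 + |8-12|=4 = 20.

20


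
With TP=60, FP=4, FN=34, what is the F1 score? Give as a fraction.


Precision = 60/64 = 15/16. Recall = 60/94 = 30/47. F1 = 2*P*R/(P+R) = 60/79.

60/79


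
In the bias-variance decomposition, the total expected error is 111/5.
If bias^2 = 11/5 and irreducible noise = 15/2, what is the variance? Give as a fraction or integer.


Total error = bias^2 + variance + irreducible noise. So variance = 111/5 - 11/5 - 15/2 = 25/2.

25/2


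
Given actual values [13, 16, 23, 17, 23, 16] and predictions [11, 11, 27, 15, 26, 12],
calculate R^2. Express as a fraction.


Mean(y) = 18. SS_res = 74. SS_tot = 84. R^2 = 1 - 74/(84) = 5/42.

5/42


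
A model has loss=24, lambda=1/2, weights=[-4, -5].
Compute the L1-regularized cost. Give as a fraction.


L1 norm = sum(|w|) = 9. J = 24 + 1/2 * 9 = 57/2.

57/2


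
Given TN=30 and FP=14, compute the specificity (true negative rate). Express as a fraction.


Specificity = TN / (TN + FP) = 30 / 44 = 15/22.

15/22


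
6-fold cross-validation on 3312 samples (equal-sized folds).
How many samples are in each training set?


Each validation fold has 3312/6 = 552 samples. Training set = 3312 - 552 = 2760.

2760


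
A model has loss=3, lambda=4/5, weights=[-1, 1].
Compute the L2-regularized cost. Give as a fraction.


L2 sq norm = sum(w^2) = 2. J = 3 + 4/5 * 2 = 23/5.

23/5


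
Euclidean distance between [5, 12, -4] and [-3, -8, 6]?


d = sqrt(sum of squared differences). (5--3)^2=64, (12--8)^2=400, (-4-6)^2=100. Sum = 564.

sqrt(564)


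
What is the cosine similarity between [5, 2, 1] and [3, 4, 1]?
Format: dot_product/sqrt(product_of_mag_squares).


dot = 24. |a|^2 = 30, |b|^2 = 26. cos = 24/sqrt(780).

24/sqrt(780)


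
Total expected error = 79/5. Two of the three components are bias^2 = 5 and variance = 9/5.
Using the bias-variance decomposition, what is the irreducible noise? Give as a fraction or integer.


Total error = bias^2 + variance + irreducible noise. So irreducible noise = 79/5 - 5 - 9/5 = 9.

9


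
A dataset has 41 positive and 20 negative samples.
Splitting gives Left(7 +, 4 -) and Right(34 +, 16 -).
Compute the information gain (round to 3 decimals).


H(parent) = 0.9127. H(left) = 0.9457, H(right) = 0.9044. Weighted = (11/61)*0.9457 + (50/61)*0.9044 = 0.9118. IG = 0.9127 - 0.9118 = 0.0009, which rounds to 0.001.

0.001


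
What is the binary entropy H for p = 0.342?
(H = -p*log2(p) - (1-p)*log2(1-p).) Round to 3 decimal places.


H = -0.342*log2(0.342) - 0.658*log2(0.658) = 0.927.

0.927


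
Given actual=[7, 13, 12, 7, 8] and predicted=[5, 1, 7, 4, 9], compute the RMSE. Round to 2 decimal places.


MSE = 36.6000. RMSE = sqrt(36.6000) = 6.05.

6.05


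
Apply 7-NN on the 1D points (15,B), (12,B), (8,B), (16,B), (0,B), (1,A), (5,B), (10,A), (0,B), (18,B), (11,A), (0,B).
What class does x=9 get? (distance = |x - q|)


Distances: |15-9|=6, |12-9|=3, |8-9|=1, |16-9|=7, |0-9|=9, |1-9|=8, |5-9|=4, |10-9|=1, |0-9|=9, |18-9|=9, |11-9|=2, |0-9|=9. 7 nearest: (10,A), (8,B), (11,A), (12,B), (5,B), (15,B), (16,B). Counts: {'A': 2, 'B': 5}. Majority class: B.

B


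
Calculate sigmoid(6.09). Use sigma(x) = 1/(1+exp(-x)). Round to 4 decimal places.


sigma(6.09) = 1/(1+e^(-6.09)) = 1/(1+0.002265) = 1/1.002265 = 0.9977.

0.9977


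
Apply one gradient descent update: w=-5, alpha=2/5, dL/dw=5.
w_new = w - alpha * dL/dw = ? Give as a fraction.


w_new = -5 - 2/5 * 5 = -5 - 2 = -7.

-7


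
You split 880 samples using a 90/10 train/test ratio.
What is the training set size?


Test set = 880 * 10% = 88. Training set = 880 - 88 = 792.

792


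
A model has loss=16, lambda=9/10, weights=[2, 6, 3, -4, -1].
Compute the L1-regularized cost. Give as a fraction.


L1 norm = sum(|w|) = 16. J = 16 + 9/10 * 16 = 152/5.

152/5


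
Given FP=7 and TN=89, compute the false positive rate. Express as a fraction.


FPR = FP / (FP + TN) = 7 / 96 = 7/96.

7/96


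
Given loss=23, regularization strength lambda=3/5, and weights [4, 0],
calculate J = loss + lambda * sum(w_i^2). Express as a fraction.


L2 sq norm = sum(w^2) = 16. J = 23 + 3/5 * 16 = 163/5.

163/5


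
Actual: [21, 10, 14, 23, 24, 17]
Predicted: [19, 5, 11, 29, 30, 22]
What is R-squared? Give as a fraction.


Mean(y) = 109/6. SS_res = 135. SS_tot = 905/6. R^2 = 1 - 135/(905/6) = 19/181.

19/181


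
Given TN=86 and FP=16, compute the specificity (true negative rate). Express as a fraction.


Specificity = TN / (TN + FP) = 86 / 102 = 43/51.

43/51


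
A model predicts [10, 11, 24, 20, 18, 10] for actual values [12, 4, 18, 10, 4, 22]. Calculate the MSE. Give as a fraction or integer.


MSE = (1/6) * ((12-10)^2=4 + (4-11)^2=49 + (18-24)^2=36 + (10-20)^2=100 + (4-18)^2=196 + (22-10)^2=144). Sum = 529. MSE = 529/6.

529/6


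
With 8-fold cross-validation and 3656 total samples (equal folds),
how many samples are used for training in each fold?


Each validation fold has 3656/8 = 457 samples. Training set = 3656 - 457 = 3199.

3199


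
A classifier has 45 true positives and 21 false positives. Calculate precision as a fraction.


Precision = TP / (TP + FP) = 45 / 66 = 15/22.

15/22


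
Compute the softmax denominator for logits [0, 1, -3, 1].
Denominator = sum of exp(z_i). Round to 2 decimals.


Denom = e^0=1.0000 + e^1=2.7183 + e^-3=0.0498 + e^1=2.7183. Sum = 6.4864, which rounds to 6.49.

6.49


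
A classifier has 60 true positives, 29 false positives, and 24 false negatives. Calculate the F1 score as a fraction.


Precision = 60/89 = 60/89. Recall = 60/84 = 5/7. F1 = 2*P*R/(P+R) = 120/173.

120/173


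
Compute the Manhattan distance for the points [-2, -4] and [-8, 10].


d = sum of absolute differences: |-2--8|=6 + |-4-10|=14 = 20.

20


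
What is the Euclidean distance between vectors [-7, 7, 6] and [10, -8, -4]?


d = sqrt(sum of squared differences). (-7-10)^2=289, (7--8)^2=225, (6--4)^2=100. Sum = 614.

sqrt(614)


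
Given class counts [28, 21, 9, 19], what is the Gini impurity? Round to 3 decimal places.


Total = 77. Proportions: 28/77, 21/77, 9/77, 19/77. sum(p_i^2) = 0.2812. Gini = 1 - 0.2812 = 0.7188, which rounds to 0.719.

0.719


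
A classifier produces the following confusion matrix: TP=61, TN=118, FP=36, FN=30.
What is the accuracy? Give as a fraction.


Accuracy = (TP + TN) / (TP + TN + FP + FN) = (61 + 118) / 245 = 179/245.

179/245


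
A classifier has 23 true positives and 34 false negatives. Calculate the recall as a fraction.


Recall = TP / (TP + FN) = 23 / 57 = 23/57.

23/57


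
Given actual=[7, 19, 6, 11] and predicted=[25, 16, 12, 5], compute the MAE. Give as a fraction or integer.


MAE = (1/4) * (|7-25|=18 + |19-16|=3 + |6-12|=6 + |11-5|=6). Sum = 33. MAE = 33/4.

33/4


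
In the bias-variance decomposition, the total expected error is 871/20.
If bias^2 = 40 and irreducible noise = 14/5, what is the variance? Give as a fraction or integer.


Total error = bias^2 + variance + irreducible noise. So variance = 871/20 - 40 - 14/5 = 3/4.

3/4


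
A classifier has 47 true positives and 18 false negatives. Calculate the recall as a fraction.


Recall = TP / (TP + FN) = 47 / 65 = 47/65.

47/65


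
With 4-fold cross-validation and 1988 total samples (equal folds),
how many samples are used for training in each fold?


Each validation fold has 1988/4 = 497 samples. Training set = 1988 - 497 = 1491.

1491


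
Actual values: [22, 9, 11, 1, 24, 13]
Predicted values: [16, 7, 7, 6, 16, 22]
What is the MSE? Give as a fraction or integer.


MSE = (1/6) * ((22-16)^2=36 + (9-7)^2=4 + (11-7)^2=16 + (1-6)^2=25 + (24-16)^2=64 + (13-22)^2=81). Sum = 226. MSE = 113/3.

113/3


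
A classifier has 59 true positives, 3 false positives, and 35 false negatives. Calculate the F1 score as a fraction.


Precision = 59/62 = 59/62. Recall = 59/94 = 59/94. F1 = 2*P*R/(P+R) = 59/78.

59/78


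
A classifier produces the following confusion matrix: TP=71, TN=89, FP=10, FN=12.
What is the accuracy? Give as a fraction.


Accuracy = (TP + TN) / (TP + TN + FP + FN) = (71 + 89) / 182 = 80/91.

80/91


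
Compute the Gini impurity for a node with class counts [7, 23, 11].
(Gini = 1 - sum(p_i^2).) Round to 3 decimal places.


Total = 41. Proportions: 7/41, 23/41, 11/41. sum(p_i^2) = 0.4158. Gini = 1 - 0.4158 = 0.5842, which rounds to 0.584.

0.584


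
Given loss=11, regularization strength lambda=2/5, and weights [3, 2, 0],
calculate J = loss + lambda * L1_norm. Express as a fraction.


L1 norm = sum(|w|) = 5. J = 11 + 2/5 * 5 = 13.

13


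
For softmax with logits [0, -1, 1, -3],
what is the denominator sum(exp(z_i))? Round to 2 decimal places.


Denom = e^0=1.0000 + e^-1=0.3679 + e^1=2.7183 + e^-3=0.0498. Sum = 4.1360, which rounds to 4.14.

4.14


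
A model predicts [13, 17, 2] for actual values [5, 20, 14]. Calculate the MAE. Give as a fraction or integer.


MAE = (1/3) * (|5-13|=8 + |20-17|=3 + |14-2|=12). Sum = 23. MAE = 23/3.

23/3


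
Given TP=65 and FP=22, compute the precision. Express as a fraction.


Precision = TP / (TP + FP) = 65 / 87 = 65/87.

65/87


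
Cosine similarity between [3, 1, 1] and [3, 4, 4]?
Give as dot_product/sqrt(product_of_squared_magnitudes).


dot = 17. |a|^2 = 11, |b|^2 = 41. cos = 17/sqrt(451).

17/sqrt(451)


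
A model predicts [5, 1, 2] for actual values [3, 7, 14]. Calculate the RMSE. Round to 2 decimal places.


MSE = 61.3333. RMSE = sqrt(61.3333) = 7.83.

7.83


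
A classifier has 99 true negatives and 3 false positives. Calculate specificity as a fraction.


Specificity = TN / (TN + FP) = 99 / 102 = 33/34.

33/34


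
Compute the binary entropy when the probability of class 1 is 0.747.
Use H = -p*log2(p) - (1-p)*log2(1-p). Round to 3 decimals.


H = -0.747*log2(0.747) - 0.253*log2(0.253) = 0.816.

0.816


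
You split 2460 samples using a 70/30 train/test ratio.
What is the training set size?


Test set = 2460 * 30% = 738. Training set = 2460 - 738 = 1722.

1722


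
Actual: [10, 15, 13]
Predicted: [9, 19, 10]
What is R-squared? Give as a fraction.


Mean(y) = 38/3. SS_res = 26. SS_tot = 38/3. R^2 = 1 - 26/(38/3) = -20/19.

-20/19


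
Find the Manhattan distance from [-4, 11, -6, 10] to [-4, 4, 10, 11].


d = sum of absolute differences: |-4--4|=0 + |11-4|=7 + |-6-10|=16 + |10-11|=1 = 24.

24


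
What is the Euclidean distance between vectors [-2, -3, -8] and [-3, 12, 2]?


d = sqrt(sum of squared differences). (-2--3)^2=1, (-3-12)^2=225, (-8-2)^2=100. Sum = 326.

sqrt(326)


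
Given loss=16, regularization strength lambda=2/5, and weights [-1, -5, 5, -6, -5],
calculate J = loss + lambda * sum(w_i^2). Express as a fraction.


L2 sq norm = sum(w^2) = 112. J = 16 + 2/5 * 112 = 304/5.

304/5


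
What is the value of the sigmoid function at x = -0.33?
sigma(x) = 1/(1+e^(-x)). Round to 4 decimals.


sigma(-0.33) = 1/(1+e^(0.33)) = 1/(1+1.390968) = 1/2.390968 = 0.4182.

0.4182


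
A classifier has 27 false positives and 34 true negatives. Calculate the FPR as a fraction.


FPR = FP / (FP + TN) = 27 / 61 = 27/61.

27/61


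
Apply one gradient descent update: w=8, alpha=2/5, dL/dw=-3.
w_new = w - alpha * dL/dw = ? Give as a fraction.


w_new = 8 - 2/5 * -3 = 8 - -6/5 = 46/5.

46/5


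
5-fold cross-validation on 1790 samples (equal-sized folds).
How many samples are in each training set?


Each validation fold has 1790/5 = 358 samples. Training set = 1790 - 358 = 1432.

1432


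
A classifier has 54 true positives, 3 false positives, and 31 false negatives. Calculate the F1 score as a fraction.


Precision = 54/57 = 18/19. Recall = 54/85 = 54/85. F1 = 2*P*R/(P+R) = 54/71.

54/71


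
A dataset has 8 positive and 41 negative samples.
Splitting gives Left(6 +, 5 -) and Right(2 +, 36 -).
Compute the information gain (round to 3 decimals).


H(parent) = 0.6421. H(left) = 0.9940, H(right) = 0.2975. Weighted = (11/49)*0.9940 + (38/49)*0.2975 = 0.4539. IG = 0.6421 - 0.4539 = 0.1882, which rounds to 0.188.

0.188


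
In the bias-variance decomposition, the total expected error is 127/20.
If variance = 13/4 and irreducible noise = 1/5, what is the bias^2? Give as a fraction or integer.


Total error = bias^2 + variance + irreducible noise. So bias^2 = 127/20 - 13/4 - 1/5 = 29/10.

29/10


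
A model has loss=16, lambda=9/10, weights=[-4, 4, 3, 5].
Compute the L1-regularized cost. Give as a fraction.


L1 norm = sum(|w|) = 16. J = 16 + 9/10 * 16 = 152/5.

152/5


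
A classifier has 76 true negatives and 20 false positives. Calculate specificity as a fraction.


Specificity = TN / (TN + FP) = 76 / 96 = 19/24.

19/24


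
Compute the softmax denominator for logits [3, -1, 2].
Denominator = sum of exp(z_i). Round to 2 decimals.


Denom = e^3=20.0855 + e^-1=0.3679 + e^2=7.3891. Sum = 27.8425, which rounds to 27.84.

27.84


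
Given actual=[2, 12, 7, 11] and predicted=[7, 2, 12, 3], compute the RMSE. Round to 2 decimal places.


MSE = 53.5000. RMSE = sqrt(53.5000) = 7.31.

7.31


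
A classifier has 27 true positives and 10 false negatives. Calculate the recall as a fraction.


Recall = TP / (TP + FN) = 27 / 37 = 27/37.

27/37


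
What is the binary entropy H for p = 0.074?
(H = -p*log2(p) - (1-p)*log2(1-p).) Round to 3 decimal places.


H = -0.074*log2(0.074) - 0.926*log2(0.926) = 0.381.

0.381


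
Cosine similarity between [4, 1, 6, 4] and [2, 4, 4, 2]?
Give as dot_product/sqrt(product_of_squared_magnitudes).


dot = 44. |a|^2 = 69, |b|^2 = 40. cos = 44/sqrt(2760).

44/sqrt(2760)


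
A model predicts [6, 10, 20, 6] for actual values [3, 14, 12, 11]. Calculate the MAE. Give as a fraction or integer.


MAE = (1/4) * (|3-6|=3 + |14-10|=4 + |12-20|=8 + |11-6|=5). Sum = 20. MAE = 5.

5


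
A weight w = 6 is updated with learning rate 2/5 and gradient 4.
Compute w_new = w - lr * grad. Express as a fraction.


w_new = 6 - 2/5 * 4 = 6 - 8/5 = 22/5.

22/5


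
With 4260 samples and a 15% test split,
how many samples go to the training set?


Test set = 4260 * 15% = 639. Training set = 4260 - 639 = 3621.

3621


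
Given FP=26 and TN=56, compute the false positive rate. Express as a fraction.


FPR = FP / (FP + TN) = 26 / 82 = 13/41.

13/41


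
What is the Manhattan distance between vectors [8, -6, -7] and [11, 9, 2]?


d = sum of absolute differences: |8-11|=3 + |-6-9|=15 + |-7-2|=9 = 27.

27


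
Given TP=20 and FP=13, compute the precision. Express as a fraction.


Precision = TP / (TP + FP) = 20 / 33 = 20/33.

20/33


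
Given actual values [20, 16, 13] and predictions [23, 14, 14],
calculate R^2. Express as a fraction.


Mean(y) = 49/3. SS_res = 14. SS_tot = 74/3. R^2 = 1 - 14/(74/3) = 16/37.

16/37


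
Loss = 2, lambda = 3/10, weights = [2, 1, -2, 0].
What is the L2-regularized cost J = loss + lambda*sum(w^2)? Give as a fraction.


L2 sq norm = sum(w^2) = 9. J = 2 + 3/10 * 9 = 47/10.

47/10


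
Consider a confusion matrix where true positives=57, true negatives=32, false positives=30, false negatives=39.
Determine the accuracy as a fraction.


Accuracy = (TP + TN) / (TP + TN + FP + FN) = (57 + 32) / 158 = 89/158.

89/158


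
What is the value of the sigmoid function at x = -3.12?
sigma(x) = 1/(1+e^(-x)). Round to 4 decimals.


sigma(-3.12) = 1/(1+e^(3.12)) = 1/(1+22.646380) = 1/23.646380 = 0.0423.

0.0423


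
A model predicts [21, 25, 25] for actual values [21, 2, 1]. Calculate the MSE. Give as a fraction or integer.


MSE = (1/3) * ((21-21)^2=0 + (2-25)^2=529 + (1-25)^2=576). Sum = 1105. MSE = 1105/3.

1105/3


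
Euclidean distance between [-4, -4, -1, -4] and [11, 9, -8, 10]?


d = sqrt(sum of squared differences). (-4-11)^2=225, (-4-9)^2=169, (-1--8)^2=49, (-4-10)^2=196. Sum = 639.

sqrt(639)


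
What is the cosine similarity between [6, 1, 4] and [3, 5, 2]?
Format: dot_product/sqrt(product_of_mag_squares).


dot = 31. |a|^2 = 53, |b|^2 = 38. cos = 31/sqrt(2014).

31/sqrt(2014)


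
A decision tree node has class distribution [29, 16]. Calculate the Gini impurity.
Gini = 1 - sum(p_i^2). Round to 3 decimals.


Total = 45. Proportions: 29/45, 16/45. sum(p_i^2) = 0.5417. Gini = 1 - 0.5417 = 0.4583, which rounds to 0.458.

0.458


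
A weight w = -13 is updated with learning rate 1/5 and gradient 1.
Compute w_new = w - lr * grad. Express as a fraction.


w_new = -13 - 1/5 * 1 = -13 - 1/5 = -66/5.

-66/5


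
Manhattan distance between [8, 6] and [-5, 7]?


d = sum of absolute differences: |8--5|=13 + |6-7|=1 = 14.

14


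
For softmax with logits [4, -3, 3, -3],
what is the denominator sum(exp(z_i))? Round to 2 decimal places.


Denom = e^4=54.5982 + e^-3=0.0498 + e^3=20.0855 + e^-3=0.0498. Sum = 74.7833, which rounds to 74.78.

74.78


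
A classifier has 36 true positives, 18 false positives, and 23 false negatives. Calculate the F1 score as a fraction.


Precision = 36/54 = 2/3. Recall = 36/59 = 36/59. F1 = 2*P*R/(P+R) = 72/113.

72/113


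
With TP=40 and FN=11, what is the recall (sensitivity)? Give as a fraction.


Recall = TP / (TP + FN) = 40 / 51 = 40/51.

40/51


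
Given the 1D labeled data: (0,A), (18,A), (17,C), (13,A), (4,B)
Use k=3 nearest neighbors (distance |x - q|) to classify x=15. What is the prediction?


Distances: |0-15|=15, |18-15|=3, |17-15|=2, |13-15|=2, |4-15|=11. 3 nearest: (13,A), (17,C), (18,A). Counts: {'A': 2, 'C': 1}. Majority class: A.

A


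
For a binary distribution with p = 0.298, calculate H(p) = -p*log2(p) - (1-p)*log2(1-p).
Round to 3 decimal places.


H = -0.298*log2(0.298) - 0.702*log2(0.702) = 0.879.

0.879


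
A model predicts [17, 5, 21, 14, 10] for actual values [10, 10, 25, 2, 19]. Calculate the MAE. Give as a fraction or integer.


MAE = (1/5) * (|10-17|=7 + |10-5|=5 + |25-21|=4 + |2-14|=12 + |19-10|=9). Sum = 37. MAE = 37/5.

37/5


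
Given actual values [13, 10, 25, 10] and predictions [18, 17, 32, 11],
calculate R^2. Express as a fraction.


Mean(y) = 29/2. SS_res = 124. SS_tot = 153. R^2 = 1 - 124/(153) = 29/153.

29/153


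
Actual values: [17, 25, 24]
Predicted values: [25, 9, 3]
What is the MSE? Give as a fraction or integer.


MSE = (1/3) * ((17-25)^2=64 + (25-9)^2=256 + (24-3)^2=441). Sum = 761. MSE = 761/3.

761/3


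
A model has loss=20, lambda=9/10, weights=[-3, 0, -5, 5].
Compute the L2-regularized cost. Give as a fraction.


L2 sq norm = sum(w^2) = 59. J = 20 + 9/10 * 59 = 731/10.

731/10


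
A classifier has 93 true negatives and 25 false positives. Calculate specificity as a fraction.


Specificity = TN / (TN + FP) = 93 / 118 = 93/118.

93/118


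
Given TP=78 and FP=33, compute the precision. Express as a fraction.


Precision = TP / (TP + FP) = 78 / 111 = 26/37.

26/37


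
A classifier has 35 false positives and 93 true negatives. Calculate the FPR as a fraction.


FPR = FP / (FP + TN) = 35 / 128 = 35/128.

35/128


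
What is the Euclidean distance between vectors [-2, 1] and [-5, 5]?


d = sqrt(sum of squared differences). (-2--5)^2=9, (1-5)^2=16. Sum = 25.

5


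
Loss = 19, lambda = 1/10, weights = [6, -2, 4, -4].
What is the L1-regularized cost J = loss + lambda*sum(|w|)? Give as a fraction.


L1 norm = sum(|w|) = 16. J = 19 + 1/10 * 16 = 103/5.

103/5


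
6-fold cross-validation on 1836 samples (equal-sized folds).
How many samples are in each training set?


Each validation fold has 1836/6 = 306 samples. Training set = 1836 - 306 = 1530.

1530


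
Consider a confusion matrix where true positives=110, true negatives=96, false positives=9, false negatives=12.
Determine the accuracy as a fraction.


Accuracy = (TP + TN) / (TP + TN + FP + FN) = (110 + 96) / 227 = 206/227.

206/227


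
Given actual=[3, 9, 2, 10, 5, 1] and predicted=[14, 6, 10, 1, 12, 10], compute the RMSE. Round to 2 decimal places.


MSE = 67.5000. RMSE = sqrt(67.5000) = 8.22.

8.22


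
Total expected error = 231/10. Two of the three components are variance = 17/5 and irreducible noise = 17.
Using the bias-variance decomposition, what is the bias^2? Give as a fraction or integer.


Total error = bias^2 + variance + irreducible noise. So bias^2 = 231/10 - 17/5 - 17 = 27/10.

27/10


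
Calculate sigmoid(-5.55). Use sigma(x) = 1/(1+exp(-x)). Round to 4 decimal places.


sigma(-5.55) = 1/(1+e^(5.55)) = 1/(1+257.237556) = 1/258.237556 = 0.0039.

0.0039


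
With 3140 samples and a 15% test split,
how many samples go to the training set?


Test set = 3140 * 15% = 471. Training set = 3140 - 471 = 2669.

2669


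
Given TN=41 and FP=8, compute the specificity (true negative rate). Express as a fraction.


Specificity = TN / (TN + FP) = 41 / 49 = 41/49.

41/49


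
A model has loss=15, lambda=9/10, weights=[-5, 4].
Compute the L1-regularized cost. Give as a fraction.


L1 norm = sum(|w|) = 9. J = 15 + 9/10 * 9 = 231/10.

231/10


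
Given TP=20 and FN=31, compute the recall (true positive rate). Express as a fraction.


Recall = TP / (TP + FN) = 20 / 51 = 20/51.

20/51


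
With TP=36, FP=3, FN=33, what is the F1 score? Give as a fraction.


Precision = 36/39 = 12/13. Recall = 36/69 = 12/23. F1 = 2*P*R/(P+R) = 2/3.

2/3


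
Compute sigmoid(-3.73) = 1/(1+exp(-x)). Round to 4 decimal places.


sigma(-3.73) = 1/(1+e^(3.73)) = 1/(1+41.679108) = 1/42.679108 = 0.0234.

0.0234


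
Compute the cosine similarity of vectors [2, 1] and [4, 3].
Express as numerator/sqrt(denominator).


dot = 11. |a|^2 = 5, |b|^2 = 25. cos = 11/sqrt(125).

11/sqrt(125)


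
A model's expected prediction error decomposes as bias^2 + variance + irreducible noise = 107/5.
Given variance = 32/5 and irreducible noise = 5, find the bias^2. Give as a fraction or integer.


Total error = bias^2 + variance + irreducible noise. So bias^2 = 107/5 - 32/5 - 5 = 10.

10


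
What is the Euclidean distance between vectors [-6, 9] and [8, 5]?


d = sqrt(sum of squared differences). (-6-8)^2=196, (9-5)^2=16. Sum = 212.

sqrt(212)


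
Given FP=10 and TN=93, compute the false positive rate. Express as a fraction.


FPR = FP / (FP + TN) = 10 / 103 = 10/103.

10/103


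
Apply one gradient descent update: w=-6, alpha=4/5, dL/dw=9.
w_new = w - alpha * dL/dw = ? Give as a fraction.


w_new = -6 - 4/5 * 9 = -6 - 36/5 = -66/5.

-66/5


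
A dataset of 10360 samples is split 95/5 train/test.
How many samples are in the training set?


Test set = 10360 * 5% = 518. Training set = 10360 - 518 = 9842.

9842


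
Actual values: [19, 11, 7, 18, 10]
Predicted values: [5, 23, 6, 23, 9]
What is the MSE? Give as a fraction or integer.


MSE = (1/5) * ((19-5)^2=196 + (11-23)^2=144 + (7-6)^2=1 + (18-23)^2=25 + (10-9)^2=1). Sum = 367. MSE = 367/5.

367/5


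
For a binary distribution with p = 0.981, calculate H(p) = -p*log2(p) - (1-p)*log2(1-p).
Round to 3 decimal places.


H = -0.981*log2(0.981) - 0.019*log2(0.019) = 0.136.

0.136


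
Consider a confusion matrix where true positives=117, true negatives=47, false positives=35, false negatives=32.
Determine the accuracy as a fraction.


Accuracy = (TP + TN) / (TP + TN + FP + FN) = (117 + 47) / 231 = 164/231.

164/231


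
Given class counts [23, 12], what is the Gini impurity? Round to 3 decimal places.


Total = 35. Proportions: 23/35, 12/35. sum(p_i^2) = 0.5494. Gini = 1 - 0.5494 = 0.4506, which rounds to 0.451.

0.451


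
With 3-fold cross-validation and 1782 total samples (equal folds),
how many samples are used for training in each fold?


Each validation fold has 1782/3 = 594 samples. Training set = 1782 - 594 = 1188.

1188


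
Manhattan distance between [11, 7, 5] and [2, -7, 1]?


d = sum of absolute differences: |11-2|=9 + |7--7|=14 + |5-1|=4 = 27.

27


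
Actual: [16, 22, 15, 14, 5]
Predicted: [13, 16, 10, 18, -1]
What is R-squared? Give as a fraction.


Mean(y) = 72/5. SS_res = 122. SS_tot = 746/5. R^2 = 1 - 122/(746/5) = 68/373.

68/373


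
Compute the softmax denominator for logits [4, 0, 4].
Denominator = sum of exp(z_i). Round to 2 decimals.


Denom = e^4=54.5982 + e^0=1.0000 + e^4=54.5982. Sum = 110.1964, which rounds to 110.20.

110.20


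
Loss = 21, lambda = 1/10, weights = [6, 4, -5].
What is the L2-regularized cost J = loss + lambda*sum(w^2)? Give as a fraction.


L2 sq norm = sum(w^2) = 77. J = 21 + 1/10 * 77 = 287/10.

287/10


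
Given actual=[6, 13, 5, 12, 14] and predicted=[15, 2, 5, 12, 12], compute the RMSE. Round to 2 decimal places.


MSE = 41.2000. RMSE = sqrt(41.2000) = 6.42.

6.42


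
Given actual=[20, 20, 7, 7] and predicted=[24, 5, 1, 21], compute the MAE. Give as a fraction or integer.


MAE = (1/4) * (|20-24|=4 + |20-5|=15 + |7-1|=6 + |7-21|=14). Sum = 39. MAE = 39/4.

39/4


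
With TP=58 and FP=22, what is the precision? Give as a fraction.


Precision = TP / (TP + FP) = 58 / 80 = 29/40.

29/40


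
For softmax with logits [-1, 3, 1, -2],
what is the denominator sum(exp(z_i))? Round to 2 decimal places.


Denom = e^-1=0.3679 + e^3=20.0855 + e^1=2.7183 + e^-2=0.1353. Sum = 23.3070, which rounds to 23.31.

23.31


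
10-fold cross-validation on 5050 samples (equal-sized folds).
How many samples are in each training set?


Each validation fold has 5050/10 = 505 samples. Training set = 5050 - 505 = 4545.

4545


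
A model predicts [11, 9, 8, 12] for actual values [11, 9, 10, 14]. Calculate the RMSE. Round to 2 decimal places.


MSE = 2.0000. RMSE = sqrt(2.0000) = 1.41.

1.41


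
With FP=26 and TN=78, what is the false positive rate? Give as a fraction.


FPR = FP / (FP + TN) = 26 / 104 = 1/4.

1/4


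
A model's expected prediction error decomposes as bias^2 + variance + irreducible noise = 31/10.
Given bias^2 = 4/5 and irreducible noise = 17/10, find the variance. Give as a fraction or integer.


Total error = bias^2 + variance + irreducible noise. So variance = 31/10 - 4/5 - 17/10 = 3/5.

3/5


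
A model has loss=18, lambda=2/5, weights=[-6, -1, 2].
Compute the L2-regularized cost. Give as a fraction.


L2 sq norm = sum(w^2) = 41. J = 18 + 2/5 * 41 = 172/5.

172/5


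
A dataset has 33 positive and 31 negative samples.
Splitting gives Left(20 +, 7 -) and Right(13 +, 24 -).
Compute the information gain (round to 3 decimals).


H(parent) = 0.9993. H(left) = 0.8256, H(right) = 0.9353. Weighted = (27/64)*0.8256 + (37/64)*0.9353 = 0.8890. IG = 0.9993 - 0.8890 = 0.1103, which rounds to 0.110.

0.110


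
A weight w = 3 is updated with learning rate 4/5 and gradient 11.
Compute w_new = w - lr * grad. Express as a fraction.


w_new = 3 - 4/5 * 11 = 3 - 44/5 = -29/5.

-29/5


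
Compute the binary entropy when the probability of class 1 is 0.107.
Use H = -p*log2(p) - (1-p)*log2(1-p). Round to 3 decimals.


H = -0.107*log2(0.107) - 0.893*log2(0.893) = 0.491.

0.491


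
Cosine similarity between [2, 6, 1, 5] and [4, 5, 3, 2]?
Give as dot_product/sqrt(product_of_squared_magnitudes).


dot = 51. |a|^2 = 66, |b|^2 = 54. cos = 51/sqrt(3564).

51/sqrt(3564)


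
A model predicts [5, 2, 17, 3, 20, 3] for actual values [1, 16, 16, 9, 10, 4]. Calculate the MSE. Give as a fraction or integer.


MSE = (1/6) * ((1-5)^2=16 + (16-2)^2=196 + (16-17)^2=1 + (9-3)^2=36 + (10-20)^2=100 + (4-3)^2=1). Sum = 350. MSE = 175/3.

175/3


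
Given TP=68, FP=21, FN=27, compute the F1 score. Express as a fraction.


Precision = 68/89 = 68/89. Recall = 68/95 = 68/95. F1 = 2*P*R/(P+R) = 17/23.

17/23


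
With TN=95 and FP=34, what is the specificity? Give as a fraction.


Specificity = TN / (TN + FP) = 95 / 129 = 95/129.

95/129


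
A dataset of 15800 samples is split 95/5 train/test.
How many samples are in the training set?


Test set = 15800 * 5% = 790. Training set = 15800 - 790 = 15010.

15010


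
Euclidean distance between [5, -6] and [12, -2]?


d = sqrt(sum of squared differences). (5-12)^2=49, (-6--2)^2=16. Sum = 65.

sqrt(65)


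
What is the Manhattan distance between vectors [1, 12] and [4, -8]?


d = sum of absolute differences: |1-4|=3 + |12--8|=20 = 23.

23


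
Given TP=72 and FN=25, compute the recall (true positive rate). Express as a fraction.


Recall = TP / (TP + FN) = 72 / 97 = 72/97.

72/97


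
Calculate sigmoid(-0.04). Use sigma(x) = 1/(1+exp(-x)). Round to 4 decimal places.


sigma(-0.04) = 1/(1+e^(0.04)) = 1/(1+1.040811) = 1/2.040811 = 0.4900.

0.4900


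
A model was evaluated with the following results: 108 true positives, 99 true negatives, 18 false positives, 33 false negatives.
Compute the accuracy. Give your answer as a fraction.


Accuracy = (TP + TN) / (TP + TN + FP + FN) = (108 + 99) / 258 = 69/86.

69/86


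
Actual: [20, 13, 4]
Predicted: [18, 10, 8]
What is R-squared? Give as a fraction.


Mean(y) = 37/3. SS_res = 29. SS_tot = 386/3. R^2 = 1 - 29/(386/3) = 299/386.

299/386


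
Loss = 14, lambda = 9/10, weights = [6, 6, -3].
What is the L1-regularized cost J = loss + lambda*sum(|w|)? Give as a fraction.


L1 norm = sum(|w|) = 15. J = 14 + 9/10 * 15 = 55/2.

55/2


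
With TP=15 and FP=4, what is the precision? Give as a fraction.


Precision = TP / (TP + FP) = 15 / 19 = 15/19.

15/19


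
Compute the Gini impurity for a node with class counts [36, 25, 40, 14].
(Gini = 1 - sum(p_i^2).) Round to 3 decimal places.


Total = 115. Proportions: 36/115, 25/115, 40/115, 14/115. sum(p_i^2) = 0.2811. Gini = 1 - 0.2811 = 0.7189, which rounds to 0.719.

0.719


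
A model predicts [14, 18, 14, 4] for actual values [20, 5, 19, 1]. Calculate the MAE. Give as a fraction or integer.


MAE = (1/4) * (|20-14|=6 + |5-18|=13 + |19-14|=5 + |1-4|=3). Sum = 27. MAE = 27/4.

27/4


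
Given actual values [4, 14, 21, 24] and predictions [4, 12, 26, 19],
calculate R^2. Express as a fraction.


Mean(y) = 63/4. SS_res = 54. SS_tot = 947/4. R^2 = 1 - 54/(947/4) = 731/947.

731/947


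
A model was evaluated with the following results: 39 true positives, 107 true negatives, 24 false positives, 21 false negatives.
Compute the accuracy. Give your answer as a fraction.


Accuracy = (TP + TN) / (TP + TN + FP + FN) = (39 + 107) / 191 = 146/191.

146/191


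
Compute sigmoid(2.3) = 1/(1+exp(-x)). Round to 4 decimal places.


sigma(2.3) = 1/(1+e^(-2.3)) = 1/(1+0.100259) = 1/1.100259 = 0.9089.

0.9089


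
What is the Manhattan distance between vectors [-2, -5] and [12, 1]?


d = sum of absolute differences: |-2-12|=14 + |-5-1|=6 = 20.

20


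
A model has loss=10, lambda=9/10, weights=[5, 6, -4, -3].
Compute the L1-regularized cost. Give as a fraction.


L1 norm = sum(|w|) = 18. J = 10 + 9/10 * 18 = 131/5.

131/5


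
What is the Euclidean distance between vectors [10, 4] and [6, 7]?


d = sqrt(sum of squared differences). (10-6)^2=16, (4-7)^2=9. Sum = 25.

5


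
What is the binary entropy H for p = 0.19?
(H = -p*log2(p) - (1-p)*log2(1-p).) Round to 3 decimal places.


H = -0.19*log2(0.19) - 0.81*log2(0.81) = 0.701.

0.701


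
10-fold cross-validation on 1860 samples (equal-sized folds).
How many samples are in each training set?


Each validation fold has 1860/10 = 186 samples. Training set = 1860 - 186 = 1674.

1674


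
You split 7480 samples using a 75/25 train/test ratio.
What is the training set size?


Test set = 7480 * 25% = 1870. Training set = 7480 - 1870 = 5610.

5610


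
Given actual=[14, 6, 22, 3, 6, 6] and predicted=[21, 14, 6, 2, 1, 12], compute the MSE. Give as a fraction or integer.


MSE = (1/6) * ((14-21)^2=49 + (6-14)^2=64 + (22-6)^2=256 + (3-2)^2=1 + (6-1)^2=25 + (6-12)^2=36). Sum = 431. MSE = 431/6.

431/6


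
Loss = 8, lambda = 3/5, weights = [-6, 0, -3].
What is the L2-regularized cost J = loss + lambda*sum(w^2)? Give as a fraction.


L2 sq norm = sum(w^2) = 45. J = 8 + 3/5 * 45 = 35.

35


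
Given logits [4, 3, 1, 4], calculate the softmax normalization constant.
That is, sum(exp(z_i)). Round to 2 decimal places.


Denom = e^4=54.5982 + e^3=20.0855 + e^1=2.7183 + e^4=54.5982. Sum = 132.0002, which rounds to 132.00.

132.00


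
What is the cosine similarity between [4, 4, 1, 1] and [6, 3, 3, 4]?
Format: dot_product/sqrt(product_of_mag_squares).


dot = 43. |a|^2 = 34, |b|^2 = 70. cos = 43/sqrt(2380).

43/sqrt(2380)


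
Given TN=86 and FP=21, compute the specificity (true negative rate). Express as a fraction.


Specificity = TN / (TN + FP) = 86 / 107 = 86/107.

86/107


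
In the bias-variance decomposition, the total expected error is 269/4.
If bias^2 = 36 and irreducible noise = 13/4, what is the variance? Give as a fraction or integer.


Total error = bias^2 + variance + irreducible noise. So variance = 269/4 - 36 - 13/4 = 28.

28


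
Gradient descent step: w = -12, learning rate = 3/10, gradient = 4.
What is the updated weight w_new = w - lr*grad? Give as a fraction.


w_new = -12 - 3/10 * 4 = -12 - 6/5 = -66/5.

-66/5


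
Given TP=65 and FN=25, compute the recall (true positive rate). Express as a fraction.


Recall = TP / (TP + FN) = 65 / 90 = 13/18.

13/18


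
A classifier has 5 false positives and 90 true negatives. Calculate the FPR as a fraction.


FPR = FP / (FP + TN) = 5 / 95 = 1/19.

1/19


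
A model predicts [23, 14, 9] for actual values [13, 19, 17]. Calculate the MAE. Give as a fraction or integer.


MAE = (1/3) * (|13-23|=10 + |19-14|=5 + |17-9|=8). Sum = 23. MAE = 23/3.

23/3


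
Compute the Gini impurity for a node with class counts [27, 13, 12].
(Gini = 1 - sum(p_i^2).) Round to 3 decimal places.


Total = 52. Proportions: 27/52, 13/52, 12/52. sum(p_i^2) = 0.3854. Gini = 1 - 0.3854 = 0.6146, which rounds to 0.615.

0.615


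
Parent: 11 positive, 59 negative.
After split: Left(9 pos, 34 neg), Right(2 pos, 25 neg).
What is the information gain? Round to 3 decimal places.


H(parent) = 0.6274. H(left) = 0.7401, H(right) = 0.3809. Weighted = (43/70)*0.7401 + (27/70)*0.3809 = 0.6016. IG = 0.6274 - 0.6016 = 0.0258, which rounds to 0.026.

0.026


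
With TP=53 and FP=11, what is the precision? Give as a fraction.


Precision = TP / (TP + FP) = 53 / 64 = 53/64.

53/64


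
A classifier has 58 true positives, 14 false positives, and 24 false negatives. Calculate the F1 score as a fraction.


Precision = 58/72 = 29/36. Recall = 58/82 = 29/41. F1 = 2*P*R/(P+R) = 58/77.

58/77


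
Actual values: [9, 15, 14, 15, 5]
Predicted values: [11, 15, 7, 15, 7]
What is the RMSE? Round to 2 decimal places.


MSE = 11.4000. RMSE = sqrt(11.4000) = 3.38.

3.38


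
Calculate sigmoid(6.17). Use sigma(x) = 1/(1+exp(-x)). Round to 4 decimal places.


sigma(6.17) = 1/(1+e^(-6.17)) = 1/(1+0.002091) = 1/1.002091 = 0.9979.

0.9979


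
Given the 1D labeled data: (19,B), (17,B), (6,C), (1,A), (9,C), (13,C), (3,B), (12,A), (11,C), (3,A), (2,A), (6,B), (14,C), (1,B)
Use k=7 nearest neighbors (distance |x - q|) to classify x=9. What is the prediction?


Distances: |19-9|=10, |17-9|=8, |6-9|=3, |1-9|=8, |9-9|=0, |13-9|=4, |3-9|=6, |12-9|=3, |11-9|=2, |3-9|=6, |2-9|=7, |6-9|=3, |14-9|=5, |1-9|=8. 7 nearest: (9,C), (11,C), (12,A), (6,B), (6,C), (13,C), (14,C). Counts: {'C': 5, 'A': 1, 'B': 1}. Majority class: C.

C


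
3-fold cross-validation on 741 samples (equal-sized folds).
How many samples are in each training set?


Each validation fold has 741/3 = 247 samples. Training set = 741 - 247 = 494.

494


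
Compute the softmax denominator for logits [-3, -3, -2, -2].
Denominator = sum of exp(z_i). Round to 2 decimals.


Denom = e^-3=0.0498 + e^-3=0.0498 + e^-2=0.1353 + e^-2=0.1353. Sum = 0.3702, which rounds to 0.37.

0.37


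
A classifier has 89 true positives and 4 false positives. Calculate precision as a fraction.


Precision = TP / (TP + FP) = 89 / 93 = 89/93.

89/93


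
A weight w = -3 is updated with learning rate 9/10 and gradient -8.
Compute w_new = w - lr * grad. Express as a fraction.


w_new = -3 - 9/10 * -8 = -3 - -36/5 = 21/5.

21/5


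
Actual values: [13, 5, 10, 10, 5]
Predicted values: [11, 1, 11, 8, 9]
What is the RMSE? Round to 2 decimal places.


MSE = 8.2000. RMSE = sqrt(8.2000) = 2.86.

2.86


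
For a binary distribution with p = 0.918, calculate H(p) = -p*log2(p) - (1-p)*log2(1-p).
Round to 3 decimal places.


H = -0.918*log2(0.918) - 0.082*log2(0.082) = 0.409.

0.409
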